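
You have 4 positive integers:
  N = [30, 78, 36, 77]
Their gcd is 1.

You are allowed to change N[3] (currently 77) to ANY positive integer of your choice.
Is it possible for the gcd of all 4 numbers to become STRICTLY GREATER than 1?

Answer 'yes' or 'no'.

Current gcd = 1
gcd of all OTHER numbers (without N[3]=77): gcd([30, 78, 36]) = 6
The new gcd after any change is gcd(6, new_value).
This can be at most 6.
Since 6 > old gcd 1, the gcd CAN increase (e.g., set N[3] = 6).

Answer: yes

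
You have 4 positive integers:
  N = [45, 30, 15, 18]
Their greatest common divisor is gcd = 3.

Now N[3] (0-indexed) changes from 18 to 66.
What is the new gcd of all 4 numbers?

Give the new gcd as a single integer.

Answer: 3

Derivation:
Numbers: [45, 30, 15, 18], gcd = 3
Change: index 3, 18 -> 66
gcd of the OTHER numbers (without index 3): gcd([45, 30, 15]) = 15
New gcd = gcd(g_others, new_val) = gcd(15, 66) = 3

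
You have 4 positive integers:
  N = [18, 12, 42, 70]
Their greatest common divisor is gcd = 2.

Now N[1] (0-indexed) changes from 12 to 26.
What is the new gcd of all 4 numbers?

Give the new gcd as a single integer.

Numbers: [18, 12, 42, 70], gcd = 2
Change: index 1, 12 -> 26
gcd of the OTHER numbers (without index 1): gcd([18, 42, 70]) = 2
New gcd = gcd(g_others, new_val) = gcd(2, 26) = 2

Answer: 2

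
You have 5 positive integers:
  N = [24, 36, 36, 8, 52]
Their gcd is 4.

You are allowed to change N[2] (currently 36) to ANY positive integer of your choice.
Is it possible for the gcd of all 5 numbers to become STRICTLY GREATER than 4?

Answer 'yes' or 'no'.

Answer: no

Derivation:
Current gcd = 4
gcd of all OTHER numbers (without N[2]=36): gcd([24, 36, 8, 52]) = 4
The new gcd after any change is gcd(4, new_value).
This can be at most 4.
Since 4 = old gcd 4, the gcd can only stay the same or decrease.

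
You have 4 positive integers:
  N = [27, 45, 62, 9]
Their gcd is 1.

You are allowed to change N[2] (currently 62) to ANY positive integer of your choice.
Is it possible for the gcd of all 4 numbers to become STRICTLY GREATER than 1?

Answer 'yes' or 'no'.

Answer: yes

Derivation:
Current gcd = 1
gcd of all OTHER numbers (without N[2]=62): gcd([27, 45, 9]) = 9
The new gcd after any change is gcd(9, new_value).
This can be at most 9.
Since 9 > old gcd 1, the gcd CAN increase (e.g., set N[2] = 9).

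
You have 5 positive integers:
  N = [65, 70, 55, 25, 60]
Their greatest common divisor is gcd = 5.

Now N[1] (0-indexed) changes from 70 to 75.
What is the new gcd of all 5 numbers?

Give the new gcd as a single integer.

Answer: 5

Derivation:
Numbers: [65, 70, 55, 25, 60], gcd = 5
Change: index 1, 70 -> 75
gcd of the OTHER numbers (without index 1): gcd([65, 55, 25, 60]) = 5
New gcd = gcd(g_others, new_val) = gcd(5, 75) = 5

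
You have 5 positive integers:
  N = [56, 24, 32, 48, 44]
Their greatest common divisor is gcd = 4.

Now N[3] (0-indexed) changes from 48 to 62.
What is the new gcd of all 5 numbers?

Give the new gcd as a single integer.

Numbers: [56, 24, 32, 48, 44], gcd = 4
Change: index 3, 48 -> 62
gcd of the OTHER numbers (without index 3): gcd([56, 24, 32, 44]) = 4
New gcd = gcd(g_others, new_val) = gcd(4, 62) = 2

Answer: 2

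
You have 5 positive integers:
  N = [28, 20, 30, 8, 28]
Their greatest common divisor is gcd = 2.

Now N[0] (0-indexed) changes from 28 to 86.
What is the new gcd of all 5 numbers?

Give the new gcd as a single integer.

Numbers: [28, 20, 30, 8, 28], gcd = 2
Change: index 0, 28 -> 86
gcd of the OTHER numbers (without index 0): gcd([20, 30, 8, 28]) = 2
New gcd = gcd(g_others, new_val) = gcd(2, 86) = 2

Answer: 2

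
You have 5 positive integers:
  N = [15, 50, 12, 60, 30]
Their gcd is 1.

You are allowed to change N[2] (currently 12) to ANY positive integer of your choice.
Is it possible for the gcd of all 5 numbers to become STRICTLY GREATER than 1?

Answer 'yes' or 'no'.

Current gcd = 1
gcd of all OTHER numbers (without N[2]=12): gcd([15, 50, 60, 30]) = 5
The new gcd after any change is gcd(5, new_value).
This can be at most 5.
Since 5 > old gcd 1, the gcd CAN increase (e.g., set N[2] = 5).

Answer: yes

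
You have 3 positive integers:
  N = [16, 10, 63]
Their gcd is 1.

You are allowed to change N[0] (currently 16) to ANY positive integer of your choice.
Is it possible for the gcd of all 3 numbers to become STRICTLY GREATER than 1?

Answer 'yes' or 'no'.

Answer: no

Derivation:
Current gcd = 1
gcd of all OTHER numbers (without N[0]=16): gcd([10, 63]) = 1
The new gcd after any change is gcd(1, new_value).
This can be at most 1.
Since 1 = old gcd 1, the gcd can only stay the same or decrease.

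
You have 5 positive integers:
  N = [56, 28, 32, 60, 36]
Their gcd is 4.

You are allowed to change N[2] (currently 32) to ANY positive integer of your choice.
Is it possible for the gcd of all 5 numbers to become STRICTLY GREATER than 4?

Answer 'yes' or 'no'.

Answer: no

Derivation:
Current gcd = 4
gcd of all OTHER numbers (without N[2]=32): gcd([56, 28, 60, 36]) = 4
The new gcd after any change is gcd(4, new_value).
This can be at most 4.
Since 4 = old gcd 4, the gcd can only stay the same or decrease.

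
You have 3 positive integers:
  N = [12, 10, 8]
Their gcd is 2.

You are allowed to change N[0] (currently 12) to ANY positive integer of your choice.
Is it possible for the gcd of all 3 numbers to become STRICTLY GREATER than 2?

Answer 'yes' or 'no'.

Answer: no

Derivation:
Current gcd = 2
gcd of all OTHER numbers (without N[0]=12): gcd([10, 8]) = 2
The new gcd after any change is gcd(2, new_value).
This can be at most 2.
Since 2 = old gcd 2, the gcd can only stay the same or decrease.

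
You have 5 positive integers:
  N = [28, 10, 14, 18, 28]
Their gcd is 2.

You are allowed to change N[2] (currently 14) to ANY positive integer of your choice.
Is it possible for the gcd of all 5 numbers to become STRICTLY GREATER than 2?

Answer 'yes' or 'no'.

Answer: no

Derivation:
Current gcd = 2
gcd of all OTHER numbers (without N[2]=14): gcd([28, 10, 18, 28]) = 2
The new gcd after any change is gcd(2, new_value).
This can be at most 2.
Since 2 = old gcd 2, the gcd can only stay the same or decrease.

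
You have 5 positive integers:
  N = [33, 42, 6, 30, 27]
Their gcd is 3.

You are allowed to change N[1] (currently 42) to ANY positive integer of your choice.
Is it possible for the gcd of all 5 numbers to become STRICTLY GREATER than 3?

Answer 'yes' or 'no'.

Current gcd = 3
gcd of all OTHER numbers (without N[1]=42): gcd([33, 6, 30, 27]) = 3
The new gcd after any change is gcd(3, new_value).
This can be at most 3.
Since 3 = old gcd 3, the gcd can only stay the same or decrease.

Answer: no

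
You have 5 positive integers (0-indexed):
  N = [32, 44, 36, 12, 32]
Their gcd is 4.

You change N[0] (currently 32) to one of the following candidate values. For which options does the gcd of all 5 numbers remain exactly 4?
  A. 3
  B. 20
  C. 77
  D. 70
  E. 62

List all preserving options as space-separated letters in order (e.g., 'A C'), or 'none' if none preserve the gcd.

Old gcd = 4; gcd of others (without N[0]) = 4
New gcd for candidate v: gcd(4, v). Preserves old gcd iff gcd(4, v) = 4.
  Option A: v=3, gcd(4,3)=1 -> changes
  Option B: v=20, gcd(4,20)=4 -> preserves
  Option C: v=77, gcd(4,77)=1 -> changes
  Option D: v=70, gcd(4,70)=2 -> changes
  Option E: v=62, gcd(4,62)=2 -> changes

Answer: B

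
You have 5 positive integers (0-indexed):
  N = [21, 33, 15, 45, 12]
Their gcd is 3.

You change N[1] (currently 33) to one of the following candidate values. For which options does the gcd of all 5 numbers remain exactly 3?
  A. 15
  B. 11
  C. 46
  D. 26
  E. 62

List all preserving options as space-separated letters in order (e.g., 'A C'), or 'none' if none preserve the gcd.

Answer: A

Derivation:
Old gcd = 3; gcd of others (without N[1]) = 3
New gcd for candidate v: gcd(3, v). Preserves old gcd iff gcd(3, v) = 3.
  Option A: v=15, gcd(3,15)=3 -> preserves
  Option B: v=11, gcd(3,11)=1 -> changes
  Option C: v=46, gcd(3,46)=1 -> changes
  Option D: v=26, gcd(3,26)=1 -> changes
  Option E: v=62, gcd(3,62)=1 -> changes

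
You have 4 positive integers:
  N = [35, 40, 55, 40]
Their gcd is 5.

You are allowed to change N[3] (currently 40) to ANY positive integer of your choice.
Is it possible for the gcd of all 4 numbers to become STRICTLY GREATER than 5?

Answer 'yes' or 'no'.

Answer: no

Derivation:
Current gcd = 5
gcd of all OTHER numbers (without N[3]=40): gcd([35, 40, 55]) = 5
The new gcd after any change is gcd(5, new_value).
This can be at most 5.
Since 5 = old gcd 5, the gcd can only stay the same or decrease.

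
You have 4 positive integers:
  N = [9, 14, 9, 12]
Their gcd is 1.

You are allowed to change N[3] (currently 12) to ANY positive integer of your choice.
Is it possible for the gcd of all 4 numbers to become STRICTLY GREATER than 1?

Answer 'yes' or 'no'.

Current gcd = 1
gcd of all OTHER numbers (without N[3]=12): gcd([9, 14, 9]) = 1
The new gcd after any change is gcd(1, new_value).
This can be at most 1.
Since 1 = old gcd 1, the gcd can only stay the same or decrease.

Answer: no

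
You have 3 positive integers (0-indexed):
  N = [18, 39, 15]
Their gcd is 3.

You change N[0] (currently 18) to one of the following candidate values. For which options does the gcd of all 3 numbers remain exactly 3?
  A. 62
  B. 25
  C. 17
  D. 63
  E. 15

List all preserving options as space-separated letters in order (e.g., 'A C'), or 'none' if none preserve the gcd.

Answer: D E

Derivation:
Old gcd = 3; gcd of others (without N[0]) = 3
New gcd for candidate v: gcd(3, v). Preserves old gcd iff gcd(3, v) = 3.
  Option A: v=62, gcd(3,62)=1 -> changes
  Option B: v=25, gcd(3,25)=1 -> changes
  Option C: v=17, gcd(3,17)=1 -> changes
  Option D: v=63, gcd(3,63)=3 -> preserves
  Option E: v=15, gcd(3,15)=3 -> preserves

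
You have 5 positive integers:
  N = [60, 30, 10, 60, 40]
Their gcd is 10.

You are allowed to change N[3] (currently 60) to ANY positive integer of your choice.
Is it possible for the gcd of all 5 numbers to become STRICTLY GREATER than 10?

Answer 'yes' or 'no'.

Answer: no

Derivation:
Current gcd = 10
gcd of all OTHER numbers (without N[3]=60): gcd([60, 30, 10, 40]) = 10
The new gcd after any change is gcd(10, new_value).
This can be at most 10.
Since 10 = old gcd 10, the gcd can only stay the same or decrease.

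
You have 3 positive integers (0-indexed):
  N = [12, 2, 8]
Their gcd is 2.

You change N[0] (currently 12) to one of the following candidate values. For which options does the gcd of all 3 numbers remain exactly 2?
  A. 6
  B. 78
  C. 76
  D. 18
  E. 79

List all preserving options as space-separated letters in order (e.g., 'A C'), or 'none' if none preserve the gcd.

Old gcd = 2; gcd of others (without N[0]) = 2
New gcd for candidate v: gcd(2, v). Preserves old gcd iff gcd(2, v) = 2.
  Option A: v=6, gcd(2,6)=2 -> preserves
  Option B: v=78, gcd(2,78)=2 -> preserves
  Option C: v=76, gcd(2,76)=2 -> preserves
  Option D: v=18, gcd(2,18)=2 -> preserves
  Option E: v=79, gcd(2,79)=1 -> changes

Answer: A B C D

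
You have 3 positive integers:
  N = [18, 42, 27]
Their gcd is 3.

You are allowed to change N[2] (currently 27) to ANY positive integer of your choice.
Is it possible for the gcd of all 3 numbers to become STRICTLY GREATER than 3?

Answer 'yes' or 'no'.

Current gcd = 3
gcd of all OTHER numbers (without N[2]=27): gcd([18, 42]) = 6
The new gcd after any change is gcd(6, new_value).
This can be at most 6.
Since 6 > old gcd 3, the gcd CAN increase (e.g., set N[2] = 6).

Answer: yes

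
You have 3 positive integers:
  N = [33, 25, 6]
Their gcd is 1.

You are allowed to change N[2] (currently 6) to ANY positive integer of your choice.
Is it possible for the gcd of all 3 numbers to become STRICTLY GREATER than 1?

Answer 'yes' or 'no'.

Current gcd = 1
gcd of all OTHER numbers (without N[2]=6): gcd([33, 25]) = 1
The new gcd after any change is gcd(1, new_value).
This can be at most 1.
Since 1 = old gcd 1, the gcd can only stay the same or decrease.

Answer: no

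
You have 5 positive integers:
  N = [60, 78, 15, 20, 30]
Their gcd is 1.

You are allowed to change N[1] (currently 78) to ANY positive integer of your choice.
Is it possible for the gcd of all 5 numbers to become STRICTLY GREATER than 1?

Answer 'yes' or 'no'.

Answer: yes

Derivation:
Current gcd = 1
gcd of all OTHER numbers (without N[1]=78): gcd([60, 15, 20, 30]) = 5
The new gcd after any change is gcd(5, new_value).
This can be at most 5.
Since 5 > old gcd 1, the gcd CAN increase (e.g., set N[1] = 5).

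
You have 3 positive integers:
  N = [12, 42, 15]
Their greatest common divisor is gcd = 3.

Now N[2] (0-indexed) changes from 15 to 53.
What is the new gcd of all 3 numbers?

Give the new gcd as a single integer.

Numbers: [12, 42, 15], gcd = 3
Change: index 2, 15 -> 53
gcd of the OTHER numbers (without index 2): gcd([12, 42]) = 6
New gcd = gcd(g_others, new_val) = gcd(6, 53) = 1

Answer: 1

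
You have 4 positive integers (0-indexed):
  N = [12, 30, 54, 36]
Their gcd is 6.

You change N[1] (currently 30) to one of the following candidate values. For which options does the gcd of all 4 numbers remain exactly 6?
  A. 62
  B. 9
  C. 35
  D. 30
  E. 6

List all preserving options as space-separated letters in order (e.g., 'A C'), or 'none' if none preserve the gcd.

Old gcd = 6; gcd of others (without N[1]) = 6
New gcd for candidate v: gcd(6, v). Preserves old gcd iff gcd(6, v) = 6.
  Option A: v=62, gcd(6,62)=2 -> changes
  Option B: v=9, gcd(6,9)=3 -> changes
  Option C: v=35, gcd(6,35)=1 -> changes
  Option D: v=30, gcd(6,30)=6 -> preserves
  Option E: v=6, gcd(6,6)=6 -> preserves

Answer: D E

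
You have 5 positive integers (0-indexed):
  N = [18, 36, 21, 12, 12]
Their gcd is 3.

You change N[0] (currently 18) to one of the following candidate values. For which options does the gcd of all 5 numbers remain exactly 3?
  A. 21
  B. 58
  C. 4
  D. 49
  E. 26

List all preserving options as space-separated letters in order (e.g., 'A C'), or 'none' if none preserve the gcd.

Answer: A

Derivation:
Old gcd = 3; gcd of others (without N[0]) = 3
New gcd for candidate v: gcd(3, v). Preserves old gcd iff gcd(3, v) = 3.
  Option A: v=21, gcd(3,21)=3 -> preserves
  Option B: v=58, gcd(3,58)=1 -> changes
  Option C: v=4, gcd(3,4)=1 -> changes
  Option D: v=49, gcd(3,49)=1 -> changes
  Option E: v=26, gcd(3,26)=1 -> changes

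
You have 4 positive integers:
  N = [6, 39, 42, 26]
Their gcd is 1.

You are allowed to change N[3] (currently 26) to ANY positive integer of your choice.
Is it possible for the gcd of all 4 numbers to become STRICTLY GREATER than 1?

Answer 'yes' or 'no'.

Current gcd = 1
gcd of all OTHER numbers (without N[3]=26): gcd([6, 39, 42]) = 3
The new gcd after any change is gcd(3, new_value).
This can be at most 3.
Since 3 > old gcd 1, the gcd CAN increase (e.g., set N[3] = 3).

Answer: yes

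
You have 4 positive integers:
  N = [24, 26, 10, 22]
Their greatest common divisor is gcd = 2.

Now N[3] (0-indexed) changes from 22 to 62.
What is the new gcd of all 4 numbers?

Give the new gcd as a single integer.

Numbers: [24, 26, 10, 22], gcd = 2
Change: index 3, 22 -> 62
gcd of the OTHER numbers (without index 3): gcd([24, 26, 10]) = 2
New gcd = gcd(g_others, new_val) = gcd(2, 62) = 2

Answer: 2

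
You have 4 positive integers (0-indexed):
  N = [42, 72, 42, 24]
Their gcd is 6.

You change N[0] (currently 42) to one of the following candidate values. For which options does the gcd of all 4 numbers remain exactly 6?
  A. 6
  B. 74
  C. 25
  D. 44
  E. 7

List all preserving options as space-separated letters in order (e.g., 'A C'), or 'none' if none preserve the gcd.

Answer: A

Derivation:
Old gcd = 6; gcd of others (without N[0]) = 6
New gcd for candidate v: gcd(6, v). Preserves old gcd iff gcd(6, v) = 6.
  Option A: v=6, gcd(6,6)=6 -> preserves
  Option B: v=74, gcd(6,74)=2 -> changes
  Option C: v=25, gcd(6,25)=1 -> changes
  Option D: v=44, gcd(6,44)=2 -> changes
  Option E: v=7, gcd(6,7)=1 -> changes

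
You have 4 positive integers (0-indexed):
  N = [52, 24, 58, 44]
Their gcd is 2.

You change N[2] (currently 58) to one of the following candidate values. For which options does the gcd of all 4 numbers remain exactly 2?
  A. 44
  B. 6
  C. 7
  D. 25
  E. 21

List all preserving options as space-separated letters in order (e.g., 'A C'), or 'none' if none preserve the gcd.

Answer: B

Derivation:
Old gcd = 2; gcd of others (without N[2]) = 4
New gcd for candidate v: gcd(4, v). Preserves old gcd iff gcd(4, v) = 2.
  Option A: v=44, gcd(4,44)=4 -> changes
  Option B: v=6, gcd(4,6)=2 -> preserves
  Option C: v=7, gcd(4,7)=1 -> changes
  Option D: v=25, gcd(4,25)=1 -> changes
  Option E: v=21, gcd(4,21)=1 -> changes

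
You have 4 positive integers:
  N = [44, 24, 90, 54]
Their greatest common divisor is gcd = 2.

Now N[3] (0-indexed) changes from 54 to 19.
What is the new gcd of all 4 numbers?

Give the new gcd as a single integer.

Answer: 1

Derivation:
Numbers: [44, 24, 90, 54], gcd = 2
Change: index 3, 54 -> 19
gcd of the OTHER numbers (without index 3): gcd([44, 24, 90]) = 2
New gcd = gcd(g_others, new_val) = gcd(2, 19) = 1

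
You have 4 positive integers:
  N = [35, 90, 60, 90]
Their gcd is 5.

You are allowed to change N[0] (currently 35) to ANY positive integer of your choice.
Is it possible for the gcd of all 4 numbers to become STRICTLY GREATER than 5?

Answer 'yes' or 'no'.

Current gcd = 5
gcd of all OTHER numbers (without N[0]=35): gcd([90, 60, 90]) = 30
The new gcd after any change is gcd(30, new_value).
This can be at most 30.
Since 30 > old gcd 5, the gcd CAN increase (e.g., set N[0] = 30).

Answer: yes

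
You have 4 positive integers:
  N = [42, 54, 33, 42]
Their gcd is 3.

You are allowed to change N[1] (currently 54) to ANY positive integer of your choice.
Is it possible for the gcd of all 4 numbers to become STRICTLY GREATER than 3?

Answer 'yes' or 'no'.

Answer: no

Derivation:
Current gcd = 3
gcd of all OTHER numbers (without N[1]=54): gcd([42, 33, 42]) = 3
The new gcd after any change is gcd(3, new_value).
This can be at most 3.
Since 3 = old gcd 3, the gcd can only stay the same or decrease.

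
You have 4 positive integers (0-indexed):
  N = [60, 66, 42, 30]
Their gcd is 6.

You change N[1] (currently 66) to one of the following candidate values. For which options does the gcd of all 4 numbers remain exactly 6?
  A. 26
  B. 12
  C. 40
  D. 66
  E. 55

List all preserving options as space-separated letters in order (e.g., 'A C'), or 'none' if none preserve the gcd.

Old gcd = 6; gcd of others (without N[1]) = 6
New gcd for candidate v: gcd(6, v). Preserves old gcd iff gcd(6, v) = 6.
  Option A: v=26, gcd(6,26)=2 -> changes
  Option B: v=12, gcd(6,12)=6 -> preserves
  Option C: v=40, gcd(6,40)=2 -> changes
  Option D: v=66, gcd(6,66)=6 -> preserves
  Option E: v=55, gcd(6,55)=1 -> changes

Answer: B D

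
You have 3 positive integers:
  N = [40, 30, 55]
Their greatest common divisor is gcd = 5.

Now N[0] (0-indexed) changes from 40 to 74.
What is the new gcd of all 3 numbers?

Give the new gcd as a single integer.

Answer: 1

Derivation:
Numbers: [40, 30, 55], gcd = 5
Change: index 0, 40 -> 74
gcd of the OTHER numbers (without index 0): gcd([30, 55]) = 5
New gcd = gcd(g_others, new_val) = gcd(5, 74) = 1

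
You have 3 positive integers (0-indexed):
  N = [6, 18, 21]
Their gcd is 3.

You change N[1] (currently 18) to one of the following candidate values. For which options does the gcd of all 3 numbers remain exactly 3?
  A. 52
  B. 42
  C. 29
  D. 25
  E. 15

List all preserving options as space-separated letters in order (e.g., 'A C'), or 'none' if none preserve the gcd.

Answer: B E

Derivation:
Old gcd = 3; gcd of others (without N[1]) = 3
New gcd for candidate v: gcd(3, v). Preserves old gcd iff gcd(3, v) = 3.
  Option A: v=52, gcd(3,52)=1 -> changes
  Option B: v=42, gcd(3,42)=3 -> preserves
  Option C: v=29, gcd(3,29)=1 -> changes
  Option D: v=25, gcd(3,25)=1 -> changes
  Option E: v=15, gcd(3,15)=3 -> preserves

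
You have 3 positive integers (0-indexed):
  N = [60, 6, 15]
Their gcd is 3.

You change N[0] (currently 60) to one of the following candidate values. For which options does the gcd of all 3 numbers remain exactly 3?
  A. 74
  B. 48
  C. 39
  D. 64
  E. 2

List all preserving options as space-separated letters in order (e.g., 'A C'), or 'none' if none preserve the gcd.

Old gcd = 3; gcd of others (without N[0]) = 3
New gcd for candidate v: gcd(3, v). Preserves old gcd iff gcd(3, v) = 3.
  Option A: v=74, gcd(3,74)=1 -> changes
  Option B: v=48, gcd(3,48)=3 -> preserves
  Option C: v=39, gcd(3,39)=3 -> preserves
  Option D: v=64, gcd(3,64)=1 -> changes
  Option E: v=2, gcd(3,2)=1 -> changes

Answer: B C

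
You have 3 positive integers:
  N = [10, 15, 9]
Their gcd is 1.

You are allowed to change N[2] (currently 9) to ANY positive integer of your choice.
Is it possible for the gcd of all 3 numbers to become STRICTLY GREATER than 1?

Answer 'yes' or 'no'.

Current gcd = 1
gcd of all OTHER numbers (without N[2]=9): gcd([10, 15]) = 5
The new gcd after any change is gcd(5, new_value).
This can be at most 5.
Since 5 > old gcd 1, the gcd CAN increase (e.g., set N[2] = 5).

Answer: yes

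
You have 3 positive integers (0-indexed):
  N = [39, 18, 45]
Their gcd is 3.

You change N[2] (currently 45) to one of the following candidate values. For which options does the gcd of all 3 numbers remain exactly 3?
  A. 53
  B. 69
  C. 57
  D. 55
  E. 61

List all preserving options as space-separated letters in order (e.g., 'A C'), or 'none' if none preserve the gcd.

Answer: B C

Derivation:
Old gcd = 3; gcd of others (without N[2]) = 3
New gcd for candidate v: gcd(3, v). Preserves old gcd iff gcd(3, v) = 3.
  Option A: v=53, gcd(3,53)=1 -> changes
  Option B: v=69, gcd(3,69)=3 -> preserves
  Option C: v=57, gcd(3,57)=3 -> preserves
  Option D: v=55, gcd(3,55)=1 -> changes
  Option E: v=61, gcd(3,61)=1 -> changes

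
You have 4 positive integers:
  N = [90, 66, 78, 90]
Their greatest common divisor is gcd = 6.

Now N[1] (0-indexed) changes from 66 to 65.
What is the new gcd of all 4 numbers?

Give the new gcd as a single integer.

Numbers: [90, 66, 78, 90], gcd = 6
Change: index 1, 66 -> 65
gcd of the OTHER numbers (without index 1): gcd([90, 78, 90]) = 6
New gcd = gcd(g_others, new_val) = gcd(6, 65) = 1

Answer: 1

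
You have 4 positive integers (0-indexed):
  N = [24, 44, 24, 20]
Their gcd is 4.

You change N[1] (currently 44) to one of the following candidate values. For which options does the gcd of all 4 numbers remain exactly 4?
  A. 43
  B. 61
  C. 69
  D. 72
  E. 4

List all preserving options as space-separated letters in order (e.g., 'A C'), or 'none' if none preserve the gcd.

Old gcd = 4; gcd of others (without N[1]) = 4
New gcd for candidate v: gcd(4, v). Preserves old gcd iff gcd(4, v) = 4.
  Option A: v=43, gcd(4,43)=1 -> changes
  Option B: v=61, gcd(4,61)=1 -> changes
  Option C: v=69, gcd(4,69)=1 -> changes
  Option D: v=72, gcd(4,72)=4 -> preserves
  Option E: v=4, gcd(4,4)=4 -> preserves

Answer: D E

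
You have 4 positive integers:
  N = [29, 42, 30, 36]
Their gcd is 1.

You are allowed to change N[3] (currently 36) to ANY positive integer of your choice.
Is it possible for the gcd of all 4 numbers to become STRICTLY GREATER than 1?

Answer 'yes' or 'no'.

Current gcd = 1
gcd of all OTHER numbers (without N[3]=36): gcd([29, 42, 30]) = 1
The new gcd after any change is gcd(1, new_value).
This can be at most 1.
Since 1 = old gcd 1, the gcd can only stay the same or decrease.

Answer: no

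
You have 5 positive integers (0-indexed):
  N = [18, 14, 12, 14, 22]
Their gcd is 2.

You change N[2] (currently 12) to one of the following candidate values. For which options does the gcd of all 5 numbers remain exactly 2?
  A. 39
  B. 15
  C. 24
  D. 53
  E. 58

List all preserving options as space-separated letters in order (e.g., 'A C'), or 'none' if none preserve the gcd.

Answer: C E

Derivation:
Old gcd = 2; gcd of others (without N[2]) = 2
New gcd for candidate v: gcd(2, v). Preserves old gcd iff gcd(2, v) = 2.
  Option A: v=39, gcd(2,39)=1 -> changes
  Option B: v=15, gcd(2,15)=1 -> changes
  Option C: v=24, gcd(2,24)=2 -> preserves
  Option D: v=53, gcd(2,53)=1 -> changes
  Option E: v=58, gcd(2,58)=2 -> preserves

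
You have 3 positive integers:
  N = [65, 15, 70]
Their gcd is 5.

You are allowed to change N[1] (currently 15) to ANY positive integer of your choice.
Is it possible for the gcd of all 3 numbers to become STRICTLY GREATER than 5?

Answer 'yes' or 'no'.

Answer: no

Derivation:
Current gcd = 5
gcd of all OTHER numbers (without N[1]=15): gcd([65, 70]) = 5
The new gcd after any change is gcd(5, new_value).
This can be at most 5.
Since 5 = old gcd 5, the gcd can only stay the same or decrease.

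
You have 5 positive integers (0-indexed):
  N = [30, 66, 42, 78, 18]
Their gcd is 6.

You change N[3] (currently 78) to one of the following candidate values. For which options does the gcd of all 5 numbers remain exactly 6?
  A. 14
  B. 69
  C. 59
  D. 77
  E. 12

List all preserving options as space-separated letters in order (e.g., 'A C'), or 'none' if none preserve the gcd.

Old gcd = 6; gcd of others (without N[3]) = 6
New gcd for candidate v: gcd(6, v). Preserves old gcd iff gcd(6, v) = 6.
  Option A: v=14, gcd(6,14)=2 -> changes
  Option B: v=69, gcd(6,69)=3 -> changes
  Option C: v=59, gcd(6,59)=1 -> changes
  Option D: v=77, gcd(6,77)=1 -> changes
  Option E: v=12, gcd(6,12)=6 -> preserves

Answer: E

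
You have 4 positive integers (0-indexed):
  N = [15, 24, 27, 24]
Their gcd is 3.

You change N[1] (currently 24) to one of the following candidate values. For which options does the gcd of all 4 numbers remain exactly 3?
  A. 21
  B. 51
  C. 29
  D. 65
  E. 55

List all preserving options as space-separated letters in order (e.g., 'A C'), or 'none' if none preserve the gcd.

Old gcd = 3; gcd of others (without N[1]) = 3
New gcd for candidate v: gcd(3, v). Preserves old gcd iff gcd(3, v) = 3.
  Option A: v=21, gcd(3,21)=3 -> preserves
  Option B: v=51, gcd(3,51)=3 -> preserves
  Option C: v=29, gcd(3,29)=1 -> changes
  Option D: v=65, gcd(3,65)=1 -> changes
  Option E: v=55, gcd(3,55)=1 -> changes

Answer: A B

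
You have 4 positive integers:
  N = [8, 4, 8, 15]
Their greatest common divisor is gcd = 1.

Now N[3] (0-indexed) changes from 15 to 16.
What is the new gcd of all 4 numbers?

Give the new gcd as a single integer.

Answer: 4

Derivation:
Numbers: [8, 4, 8, 15], gcd = 1
Change: index 3, 15 -> 16
gcd of the OTHER numbers (without index 3): gcd([8, 4, 8]) = 4
New gcd = gcd(g_others, new_val) = gcd(4, 16) = 4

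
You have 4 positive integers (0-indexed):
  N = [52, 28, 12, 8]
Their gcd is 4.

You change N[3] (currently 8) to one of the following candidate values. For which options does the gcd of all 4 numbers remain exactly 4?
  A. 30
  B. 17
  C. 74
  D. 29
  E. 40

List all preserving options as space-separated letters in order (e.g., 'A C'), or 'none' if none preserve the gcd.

Old gcd = 4; gcd of others (without N[3]) = 4
New gcd for candidate v: gcd(4, v). Preserves old gcd iff gcd(4, v) = 4.
  Option A: v=30, gcd(4,30)=2 -> changes
  Option B: v=17, gcd(4,17)=1 -> changes
  Option C: v=74, gcd(4,74)=2 -> changes
  Option D: v=29, gcd(4,29)=1 -> changes
  Option E: v=40, gcd(4,40)=4 -> preserves

Answer: E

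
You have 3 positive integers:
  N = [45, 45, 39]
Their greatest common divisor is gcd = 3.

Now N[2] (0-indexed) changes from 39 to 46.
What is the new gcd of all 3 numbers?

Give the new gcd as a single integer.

Numbers: [45, 45, 39], gcd = 3
Change: index 2, 39 -> 46
gcd of the OTHER numbers (without index 2): gcd([45, 45]) = 45
New gcd = gcd(g_others, new_val) = gcd(45, 46) = 1

Answer: 1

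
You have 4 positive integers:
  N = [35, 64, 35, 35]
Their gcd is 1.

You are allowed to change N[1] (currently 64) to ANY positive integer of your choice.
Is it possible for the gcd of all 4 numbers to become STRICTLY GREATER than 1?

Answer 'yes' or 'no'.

Current gcd = 1
gcd of all OTHER numbers (without N[1]=64): gcd([35, 35, 35]) = 35
The new gcd after any change is gcd(35, new_value).
This can be at most 35.
Since 35 > old gcd 1, the gcd CAN increase (e.g., set N[1] = 35).

Answer: yes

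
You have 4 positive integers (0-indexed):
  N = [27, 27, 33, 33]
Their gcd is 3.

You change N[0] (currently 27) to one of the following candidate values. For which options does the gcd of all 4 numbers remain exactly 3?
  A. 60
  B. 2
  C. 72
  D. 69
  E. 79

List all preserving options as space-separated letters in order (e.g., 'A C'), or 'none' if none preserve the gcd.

Answer: A C D

Derivation:
Old gcd = 3; gcd of others (without N[0]) = 3
New gcd for candidate v: gcd(3, v). Preserves old gcd iff gcd(3, v) = 3.
  Option A: v=60, gcd(3,60)=3 -> preserves
  Option B: v=2, gcd(3,2)=1 -> changes
  Option C: v=72, gcd(3,72)=3 -> preserves
  Option D: v=69, gcd(3,69)=3 -> preserves
  Option E: v=79, gcd(3,79)=1 -> changes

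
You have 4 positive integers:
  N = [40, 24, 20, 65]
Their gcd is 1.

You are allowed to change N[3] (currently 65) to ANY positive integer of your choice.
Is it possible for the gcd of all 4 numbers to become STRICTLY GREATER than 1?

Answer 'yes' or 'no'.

Current gcd = 1
gcd of all OTHER numbers (without N[3]=65): gcd([40, 24, 20]) = 4
The new gcd after any change is gcd(4, new_value).
This can be at most 4.
Since 4 > old gcd 1, the gcd CAN increase (e.g., set N[3] = 4).

Answer: yes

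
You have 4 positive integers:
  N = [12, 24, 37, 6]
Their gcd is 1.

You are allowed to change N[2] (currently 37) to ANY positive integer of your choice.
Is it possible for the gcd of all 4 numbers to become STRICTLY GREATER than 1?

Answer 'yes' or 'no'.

Current gcd = 1
gcd of all OTHER numbers (without N[2]=37): gcd([12, 24, 6]) = 6
The new gcd after any change is gcd(6, new_value).
This can be at most 6.
Since 6 > old gcd 1, the gcd CAN increase (e.g., set N[2] = 6).

Answer: yes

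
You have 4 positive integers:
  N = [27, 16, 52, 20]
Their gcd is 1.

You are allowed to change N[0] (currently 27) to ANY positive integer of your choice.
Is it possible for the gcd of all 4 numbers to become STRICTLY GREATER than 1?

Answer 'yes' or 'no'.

Answer: yes

Derivation:
Current gcd = 1
gcd of all OTHER numbers (without N[0]=27): gcd([16, 52, 20]) = 4
The new gcd after any change is gcd(4, new_value).
This can be at most 4.
Since 4 > old gcd 1, the gcd CAN increase (e.g., set N[0] = 4).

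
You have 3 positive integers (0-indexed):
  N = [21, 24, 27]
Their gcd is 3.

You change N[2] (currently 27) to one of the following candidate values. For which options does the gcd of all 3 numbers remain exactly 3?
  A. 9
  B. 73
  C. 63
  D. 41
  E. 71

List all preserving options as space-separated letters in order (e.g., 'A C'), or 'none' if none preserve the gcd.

Answer: A C

Derivation:
Old gcd = 3; gcd of others (without N[2]) = 3
New gcd for candidate v: gcd(3, v). Preserves old gcd iff gcd(3, v) = 3.
  Option A: v=9, gcd(3,9)=3 -> preserves
  Option B: v=73, gcd(3,73)=1 -> changes
  Option C: v=63, gcd(3,63)=3 -> preserves
  Option D: v=41, gcd(3,41)=1 -> changes
  Option E: v=71, gcd(3,71)=1 -> changes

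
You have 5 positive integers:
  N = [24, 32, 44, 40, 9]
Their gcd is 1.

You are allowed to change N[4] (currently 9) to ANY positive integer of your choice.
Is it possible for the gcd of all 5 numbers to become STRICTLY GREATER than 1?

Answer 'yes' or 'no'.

Answer: yes

Derivation:
Current gcd = 1
gcd of all OTHER numbers (without N[4]=9): gcd([24, 32, 44, 40]) = 4
The new gcd after any change is gcd(4, new_value).
This can be at most 4.
Since 4 > old gcd 1, the gcd CAN increase (e.g., set N[4] = 4).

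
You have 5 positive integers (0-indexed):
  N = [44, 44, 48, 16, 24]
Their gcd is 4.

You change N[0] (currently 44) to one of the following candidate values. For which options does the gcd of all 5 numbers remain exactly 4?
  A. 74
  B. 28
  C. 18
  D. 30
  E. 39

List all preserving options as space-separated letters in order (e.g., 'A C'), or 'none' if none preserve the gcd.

Old gcd = 4; gcd of others (without N[0]) = 4
New gcd for candidate v: gcd(4, v). Preserves old gcd iff gcd(4, v) = 4.
  Option A: v=74, gcd(4,74)=2 -> changes
  Option B: v=28, gcd(4,28)=4 -> preserves
  Option C: v=18, gcd(4,18)=2 -> changes
  Option D: v=30, gcd(4,30)=2 -> changes
  Option E: v=39, gcd(4,39)=1 -> changes

Answer: B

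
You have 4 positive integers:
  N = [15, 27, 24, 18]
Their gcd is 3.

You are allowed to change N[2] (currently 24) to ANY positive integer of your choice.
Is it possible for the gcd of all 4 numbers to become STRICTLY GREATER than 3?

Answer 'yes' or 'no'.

Answer: no

Derivation:
Current gcd = 3
gcd of all OTHER numbers (without N[2]=24): gcd([15, 27, 18]) = 3
The new gcd after any change is gcd(3, new_value).
This can be at most 3.
Since 3 = old gcd 3, the gcd can only stay the same or decrease.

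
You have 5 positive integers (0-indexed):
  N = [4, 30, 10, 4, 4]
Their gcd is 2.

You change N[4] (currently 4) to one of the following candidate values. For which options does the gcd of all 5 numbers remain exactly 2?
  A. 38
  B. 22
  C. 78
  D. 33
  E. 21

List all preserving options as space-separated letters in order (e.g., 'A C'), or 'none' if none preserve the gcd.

Old gcd = 2; gcd of others (without N[4]) = 2
New gcd for candidate v: gcd(2, v). Preserves old gcd iff gcd(2, v) = 2.
  Option A: v=38, gcd(2,38)=2 -> preserves
  Option B: v=22, gcd(2,22)=2 -> preserves
  Option C: v=78, gcd(2,78)=2 -> preserves
  Option D: v=33, gcd(2,33)=1 -> changes
  Option E: v=21, gcd(2,21)=1 -> changes

Answer: A B C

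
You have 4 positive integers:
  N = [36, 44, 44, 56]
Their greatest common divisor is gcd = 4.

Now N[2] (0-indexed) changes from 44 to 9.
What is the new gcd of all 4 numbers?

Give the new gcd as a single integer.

Numbers: [36, 44, 44, 56], gcd = 4
Change: index 2, 44 -> 9
gcd of the OTHER numbers (without index 2): gcd([36, 44, 56]) = 4
New gcd = gcd(g_others, new_val) = gcd(4, 9) = 1

Answer: 1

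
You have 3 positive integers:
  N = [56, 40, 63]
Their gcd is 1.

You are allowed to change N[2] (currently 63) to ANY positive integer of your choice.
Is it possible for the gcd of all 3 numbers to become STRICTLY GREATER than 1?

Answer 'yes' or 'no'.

Current gcd = 1
gcd of all OTHER numbers (without N[2]=63): gcd([56, 40]) = 8
The new gcd after any change is gcd(8, new_value).
This can be at most 8.
Since 8 > old gcd 1, the gcd CAN increase (e.g., set N[2] = 8).

Answer: yes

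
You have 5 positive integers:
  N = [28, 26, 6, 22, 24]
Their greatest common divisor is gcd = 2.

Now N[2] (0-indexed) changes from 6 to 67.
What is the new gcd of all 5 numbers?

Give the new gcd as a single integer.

Numbers: [28, 26, 6, 22, 24], gcd = 2
Change: index 2, 6 -> 67
gcd of the OTHER numbers (without index 2): gcd([28, 26, 22, 24]) = 2
New gcd = gcd(g_others, new_val) = gcd(2, 67) = 1

Answer: 1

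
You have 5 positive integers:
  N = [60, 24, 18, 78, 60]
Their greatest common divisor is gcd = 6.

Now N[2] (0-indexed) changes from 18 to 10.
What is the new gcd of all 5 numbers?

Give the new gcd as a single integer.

Numbers: [60, 24, 18, 78, 60], gcd = 6
Change: index 2, 18 -> 10
gcd of the OTHER numbers (without index 2): gcd([60, 24, 78, 60]) = 6
New gcd = gcd(g_others, new_val) = gcd(6, 10) = 2

Answer: 2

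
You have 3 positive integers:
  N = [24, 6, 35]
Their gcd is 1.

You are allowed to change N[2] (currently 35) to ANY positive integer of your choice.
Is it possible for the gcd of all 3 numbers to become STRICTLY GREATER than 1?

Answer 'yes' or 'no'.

Current gcd = 1
gcd of all OTHER numbers (without N[2]=35): gcd([24, 6]) = 6
The new gcd after any change is gcd(6, new_value).
This can be at most 6.
Since 6 > old gcd 1, the gcd CAN increase (e.g., set N[2] = 6).

Answer: yes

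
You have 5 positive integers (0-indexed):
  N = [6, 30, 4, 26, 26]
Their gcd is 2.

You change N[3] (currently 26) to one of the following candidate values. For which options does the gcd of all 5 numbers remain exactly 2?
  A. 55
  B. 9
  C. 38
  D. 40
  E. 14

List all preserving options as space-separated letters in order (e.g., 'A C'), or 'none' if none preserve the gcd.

Old gcd = 2; gcd of others (without N[3]) = 2
New gcd for candidate v: gcd(2, v). Preserves old gcd iff gcd(2, v) = 2.
  Option A: v=55, gcd(2,55)=1 -> changes
  Option B: v=9, gcd(2,9)=1 -> changes
  Option C: v=38, gcd(2,38)=2 -> preserves
  Option D: v=40, gcd(2,40)=2 -> preserves
  Option E: v=14, gcd(2,14)=2 -> preserves

Answer: C D E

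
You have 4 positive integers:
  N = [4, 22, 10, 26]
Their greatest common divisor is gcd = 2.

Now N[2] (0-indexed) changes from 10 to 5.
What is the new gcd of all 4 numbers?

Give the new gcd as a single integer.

Numbers: [4, 22, 10, 26], gcd = 2
Change: index 2, 10 -> 5
gcd of the OTHER numbers (without index 2): gcd([4, 22, 26]) = 2
New gcd = gcd(g_others, new_val) = gcd(2, 5) = 1

Answer: 1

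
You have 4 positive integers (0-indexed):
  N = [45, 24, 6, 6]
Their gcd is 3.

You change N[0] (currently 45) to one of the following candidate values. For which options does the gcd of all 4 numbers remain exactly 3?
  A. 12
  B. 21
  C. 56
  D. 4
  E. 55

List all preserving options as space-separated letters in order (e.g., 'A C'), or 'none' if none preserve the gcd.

Answer: B

Derivation:
Old gcd = 3; gcd of others (without N[0]) = 6
New gcd for candidate v: gcd(6, v). Preserves old gcd iff gcd(6, v) = 3.
  Option A: v=12, gcd(6,12)=6 -> changes
  Option B: v=21, gcd(6,21)=3 -> preserves
  Option C: v=56, gcd(6,56)=2 -> changes
  Option D: v=4, gcd(6,4)=2 -> changes
  Option E: v=55, gcd(6,55)=1 -> changes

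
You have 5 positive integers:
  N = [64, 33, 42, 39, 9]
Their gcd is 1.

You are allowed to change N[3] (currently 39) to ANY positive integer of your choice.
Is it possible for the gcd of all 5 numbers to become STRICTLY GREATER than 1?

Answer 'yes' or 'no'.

Current gcd = 1
gcd of all OTHER numbers (without N[3]=39): gcd([64, 33, 42, 9]) = 1
The new gcd after any change is gcd(1, new_value).
This can be at most 1.
Since 1 = old gcd 1, the gcd can only stay the same or decrease.

Answer: no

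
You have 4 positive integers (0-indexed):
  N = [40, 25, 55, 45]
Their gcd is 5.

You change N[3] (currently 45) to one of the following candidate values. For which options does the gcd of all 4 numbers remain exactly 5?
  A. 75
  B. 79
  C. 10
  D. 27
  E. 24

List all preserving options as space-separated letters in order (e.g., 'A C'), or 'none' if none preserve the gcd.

Answer: A C

Derivation:
Old gcd = 5; gcd of others (without N[3]) = 5
New gcd for candidate v: gcd(5, v). Preserves old gcd iff gcd(5, v) = 5.
  Option A: v=75, gcd(5,75)=5 -> preserves
  Option B: v=79, gcd(5,79)=1 -> changes
  Option C: v=10, gcd(5,10)=5 -> preserves
  Option D: v=27, gcd(5,27)=1 -> changes
  Option E: v=24, gcd(5,24)=1 -> changes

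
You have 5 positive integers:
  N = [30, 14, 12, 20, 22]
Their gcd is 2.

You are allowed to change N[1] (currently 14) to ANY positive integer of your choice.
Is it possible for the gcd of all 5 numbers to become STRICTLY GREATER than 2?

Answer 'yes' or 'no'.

Current gcd = 2
gcd of all OTHER numbers (without N[1]=14): gcd([30, 12, 20, 22]) = 2
The new gcd after any change is gcd(2, new_value).
This can be at most 2.
Since 2 = old gcd 2, the gcd can only stay the same or decrease.

Answer: no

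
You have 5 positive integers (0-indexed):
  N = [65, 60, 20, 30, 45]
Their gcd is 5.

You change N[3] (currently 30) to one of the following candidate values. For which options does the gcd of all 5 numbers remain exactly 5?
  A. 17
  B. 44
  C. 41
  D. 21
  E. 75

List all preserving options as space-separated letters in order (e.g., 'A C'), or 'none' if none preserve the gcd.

Answer: E

Derivation:
Old gcd = 5; gcd of others (without N[3]) = 5
New gcd for candidate v: gcd(5, v). Preserves old gcd iff gcd(5, v) = 5.
  Option A: v=17, gcd(5,17)=1 -> changes
  Option B: v=44, gcd(5,44)=1 -> changes
  Option C: v=41, gcd(5,41)=1 -> changes
  Option D: v=21, gcd(5,21)=1 -> changes
  Option E: v=75, gcd(5,75)=5 -> preserves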